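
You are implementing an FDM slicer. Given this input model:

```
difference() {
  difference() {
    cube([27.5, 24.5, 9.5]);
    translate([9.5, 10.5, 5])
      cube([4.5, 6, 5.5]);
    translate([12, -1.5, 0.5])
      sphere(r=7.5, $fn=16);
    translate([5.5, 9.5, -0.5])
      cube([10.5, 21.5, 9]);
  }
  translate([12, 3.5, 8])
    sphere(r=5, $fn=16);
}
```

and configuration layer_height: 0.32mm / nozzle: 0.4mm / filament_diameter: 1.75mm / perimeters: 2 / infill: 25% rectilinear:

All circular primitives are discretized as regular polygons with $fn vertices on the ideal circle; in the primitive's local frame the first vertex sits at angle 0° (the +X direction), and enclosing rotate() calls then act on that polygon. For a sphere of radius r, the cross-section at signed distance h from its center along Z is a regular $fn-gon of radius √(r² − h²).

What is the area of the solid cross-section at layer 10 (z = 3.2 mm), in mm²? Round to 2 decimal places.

At z = 3.2 mm: the 27.5×24.5 cube contributes its full rectangle (area 673.75 mm²); the cube at (9.5, 10.5) is absent (z outside [5, 10.5]); the r=7.5 sphere at (12, -1.5) slices to a regular 16-gon of circumradius 6.997 (√(r²−h²) with h=2.7 from center) (area = (16/2)·6.997²·sin(360°/16) = 149.89 mm²); the cube at (5.5, 9.5) is present — its section is the full 10.5×21.5 rectangle (area 225.75 mm²); Taking the first minus the rest: starting from the 27.5×24.5 cube (673.75 mm²), the r=7.5 sphere at (12, -1.5) partially overlaps it — only the 54.40 mm² overlap (of its 149.89 mm²) is removed, clipping the outline; the 10.5×21.5 cube at (5.5, 9.5) partially overlaps it — only the 157.50 mm² overlap (of its 225.75 mm²) is removed, clipping the outline — area = 461.85 mm²; the r=5 sphere at (12, 3.5) slices to a regular 16-gon of circumradius 1.400 (√(r²−h²) with h=4.8 from center) (area = (16/2)·1.400²·sin(360°/16) = 6.00 mm²); After the difference (first − rest): starting from that combined region (461.85 mm²), the r=5 sphere at (12, 3.5) misses the remaining region (no effect) — area = 461.85 mm². Overall, the cross-section is a single solid region. Net area = 461.85 mm².

461.85 mm²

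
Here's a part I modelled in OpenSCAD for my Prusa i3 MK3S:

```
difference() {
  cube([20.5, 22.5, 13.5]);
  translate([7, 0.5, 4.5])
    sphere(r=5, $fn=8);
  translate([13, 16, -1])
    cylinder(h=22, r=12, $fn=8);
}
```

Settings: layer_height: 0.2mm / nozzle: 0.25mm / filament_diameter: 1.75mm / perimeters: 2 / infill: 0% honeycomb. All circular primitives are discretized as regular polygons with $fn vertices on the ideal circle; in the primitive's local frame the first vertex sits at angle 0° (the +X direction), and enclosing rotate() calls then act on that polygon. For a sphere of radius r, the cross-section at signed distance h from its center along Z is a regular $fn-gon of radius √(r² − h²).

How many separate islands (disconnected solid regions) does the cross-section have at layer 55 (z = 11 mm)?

1

At z = 11 mm: the cube (footprint 20.5×22.5) is included at this height; the sphere at (7, 0.5) does not reach this height (|z−center|=6.500 > r=5); the cylinder at (13, 16): section is a regular 8-gon, circumradius r=12; After the difference (first − rest): starting from the 20.5×22.5 cube, the r=12 cylinder at (13, 16) partially overlaps it — only the 298.17 mm² overlap (of its 407.29 mm²) is removed, clipping the outline — 1 connected region. Overall, the cross-section is a single solid region. Island count = 1.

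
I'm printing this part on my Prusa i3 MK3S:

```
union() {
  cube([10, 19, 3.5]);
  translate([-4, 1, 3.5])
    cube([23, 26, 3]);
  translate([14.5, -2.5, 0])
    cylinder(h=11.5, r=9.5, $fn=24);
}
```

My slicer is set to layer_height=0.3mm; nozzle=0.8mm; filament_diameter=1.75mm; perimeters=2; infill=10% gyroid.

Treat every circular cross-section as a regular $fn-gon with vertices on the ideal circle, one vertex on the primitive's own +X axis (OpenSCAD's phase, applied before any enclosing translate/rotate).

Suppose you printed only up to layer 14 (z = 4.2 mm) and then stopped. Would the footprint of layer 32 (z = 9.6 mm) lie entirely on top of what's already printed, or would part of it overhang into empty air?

Compare the two slices. At z = 4.2: the cube does not reach this height (z outside [0, 3.5]); the 23×26 cube at (-4, 1) contributes its full rectangle (area 598.00 mm²); the cylinder at (14.5, -2.5): section is a regular 24-gon, circumradius r=9.5 (area = (24/2)·9.500²·sin(360°/24) = 280.30 mm²); Taking the union: the regions partially overlap — summed areas 878.30 mm² minus the doubly-counted overlap 62.86 mm² gives 815.44 mm² — area = 815.44 mm². At z = 9.6: the cube is absent (z outside [0, 3.5]); the cube at (-4, 1) is absent (z outside [3.5, 6.5]); the r=9.5 cylinder at (14.5, -2.5) gives a regular 24-gon of circumradius 9.5 (constant along its height) (area = (24/2)·9.500²·sin(360°/24) = 280.30 mm²); Taking the union: only the r=9.5 cylinder at (14.5, -2.5) is present, so the union is just that shape — area = 280.30 mm². Checking containment: the cross-section at z = 9.6 is a subset of the cross-section at z = 4.2.

entirely on top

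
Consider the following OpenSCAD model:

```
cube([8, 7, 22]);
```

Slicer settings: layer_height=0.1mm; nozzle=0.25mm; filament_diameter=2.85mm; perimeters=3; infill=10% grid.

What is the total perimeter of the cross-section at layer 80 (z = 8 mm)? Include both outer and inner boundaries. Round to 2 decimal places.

30.00 mm

At z = 8 mm: the cube is present — its section is the full 8×7 rectangle (perimeter 30.00 mm). Overall, the cross-section is a single solid region. Total boundary length (outer) = 30.00 mm.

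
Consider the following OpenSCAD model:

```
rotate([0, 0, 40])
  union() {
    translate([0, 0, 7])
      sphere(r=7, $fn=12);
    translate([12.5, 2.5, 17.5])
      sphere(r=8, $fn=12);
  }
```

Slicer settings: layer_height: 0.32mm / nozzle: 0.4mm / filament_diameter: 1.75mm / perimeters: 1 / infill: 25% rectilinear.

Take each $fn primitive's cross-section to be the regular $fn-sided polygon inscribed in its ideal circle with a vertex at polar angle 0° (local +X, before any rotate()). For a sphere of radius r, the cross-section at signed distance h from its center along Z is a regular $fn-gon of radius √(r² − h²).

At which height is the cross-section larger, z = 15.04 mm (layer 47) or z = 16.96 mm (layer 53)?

layer 53 (z = 16.96 mm)

Layer 47 (z = 15.04): the sphere does not reach this height (|z−center|=8.040 > r=7); the r=8 sphere at (12.5, 2.5) contributes a regular 12-gon of circumradius √(8²−2.46²) = 7.612 (area = (12/2)·7.612²·sin(360°/12) = 173.85 mm²); Taking the union: only the r=8 sphere at (12.5, 2.5) is present, so the union is just that shape — area = 173.85 mm²; (whole slice rotated 40° about Z — lengths, areas and connectivity unchanged). So its area = 173.85 mm². Layer 53 (z = 16.96): the sphere is not intersected at this z (|z−center|=9.960 > r=7); the sphere at (12.5, 2.5): section is a regular 12-gon, circumradius = √(r²−h²) = √(8²−0.54²) = 7.982 (area = (12/2)·7.982²·sin(360°/12) = 191.13 mm²); Merging all regions: only the r=8 sphere at (12.5, 2.5) is present, so the union is just that shape — area = 191.13 mm²; (rotated 40° about Z; rotation is an isometry so areas/perimeters/island counts are preserved). So its area = 191.13 mm². Layer 53 is larger (191.13 vs 173.85 mm²).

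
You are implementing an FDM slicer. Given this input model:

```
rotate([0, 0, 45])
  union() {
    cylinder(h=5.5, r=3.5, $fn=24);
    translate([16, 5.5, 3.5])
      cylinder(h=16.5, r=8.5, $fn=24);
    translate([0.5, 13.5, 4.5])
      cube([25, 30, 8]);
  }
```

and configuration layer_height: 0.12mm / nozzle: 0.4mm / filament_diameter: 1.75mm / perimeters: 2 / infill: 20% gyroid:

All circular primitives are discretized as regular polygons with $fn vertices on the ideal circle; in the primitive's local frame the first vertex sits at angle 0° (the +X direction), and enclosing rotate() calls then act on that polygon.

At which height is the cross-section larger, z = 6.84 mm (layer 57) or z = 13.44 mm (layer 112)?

Layer 57 (z = 6.84): the cylinder is absent (z outside [0, 5.5]); the cylinder at (16, 5.5): section is a regular 24-gon, circumradius r=8.5 (area = (24/2)·8.500²·sin(360°/24) = 224.40 mm²); the cube at (0.5, 13.5) is present — its section is the full 25×30 rectangle (area 750.00 mm²); Taking the union: the regions partially overlap — summed areas 974.40 mm² minus the doubly-counted overlap 1.67 mm² gives 972.73 mm² — area = 972.73 mm²; (whole slice rotated 45° about Z — lengths, areas and connectivity unchanged). So its area = 972.73 mm². Layer 112 (z = 13.44): the cylinder is absent (z outside [0, 5.5]); the r=8.5 cylinder at (16, 5.5) contributes a regular 24-gon of circumradius 8.5 (area = (24/2)·8.500²·sin(360°/24) = 224.40 mm²); the cube at (0.5, 13.5) does not reach this height (z outside [4.5, 12.5]); Taking the union: only the r=8.5 cylinder at (16, 5.5) is present, so the union is just that shape — area = 224.40 mm²; (whole slice rotated 45° about Z — lengths, areas and connectivity unchanged). So its area = 224.40 mm². Layer 57 is larger (972.73 vs 224.40 mm²).

layer 57 (z = 6.84 mm)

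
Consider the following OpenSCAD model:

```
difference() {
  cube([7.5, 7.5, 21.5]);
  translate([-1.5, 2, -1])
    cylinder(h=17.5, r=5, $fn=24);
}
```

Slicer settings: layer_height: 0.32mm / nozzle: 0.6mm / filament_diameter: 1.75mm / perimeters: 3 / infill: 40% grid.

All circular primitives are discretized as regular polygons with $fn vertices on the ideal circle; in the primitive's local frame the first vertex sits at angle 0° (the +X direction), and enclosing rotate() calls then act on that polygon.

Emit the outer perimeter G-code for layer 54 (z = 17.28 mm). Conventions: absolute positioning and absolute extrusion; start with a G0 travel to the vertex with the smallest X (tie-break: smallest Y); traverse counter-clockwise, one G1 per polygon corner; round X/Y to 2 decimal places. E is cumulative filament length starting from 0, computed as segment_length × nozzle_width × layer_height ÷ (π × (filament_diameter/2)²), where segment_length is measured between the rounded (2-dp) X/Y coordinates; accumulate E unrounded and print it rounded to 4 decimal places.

G0 X0.00 Y0.00 Z17.28
G1 X7.50 Y0.00 E0.5987
G1 X7.50 Y7.50 E1.1974
G1 X0.00 Y7.50 E1.7960
G1 X0.00 Y0.00 E2.3947

At z = 17.28 mm: the cube (footprint 7.5×7.5) is included at this height; the cylinder at (-1.5, 2) is not intersected at this z (z outside [-1, 16.5]); Subtracting the remaining from the first: none of the subtracted shapes is present at this height, so the 7.5×7.5 cube is unchanged — 1 connected region. The outline is a single polygon with 4 vertices. Extrusion per mm of travel: 0.6 × 0.32 / (π × 0.875²) = 0.079824. Accumulating E over each segment gives final E = 2.3947.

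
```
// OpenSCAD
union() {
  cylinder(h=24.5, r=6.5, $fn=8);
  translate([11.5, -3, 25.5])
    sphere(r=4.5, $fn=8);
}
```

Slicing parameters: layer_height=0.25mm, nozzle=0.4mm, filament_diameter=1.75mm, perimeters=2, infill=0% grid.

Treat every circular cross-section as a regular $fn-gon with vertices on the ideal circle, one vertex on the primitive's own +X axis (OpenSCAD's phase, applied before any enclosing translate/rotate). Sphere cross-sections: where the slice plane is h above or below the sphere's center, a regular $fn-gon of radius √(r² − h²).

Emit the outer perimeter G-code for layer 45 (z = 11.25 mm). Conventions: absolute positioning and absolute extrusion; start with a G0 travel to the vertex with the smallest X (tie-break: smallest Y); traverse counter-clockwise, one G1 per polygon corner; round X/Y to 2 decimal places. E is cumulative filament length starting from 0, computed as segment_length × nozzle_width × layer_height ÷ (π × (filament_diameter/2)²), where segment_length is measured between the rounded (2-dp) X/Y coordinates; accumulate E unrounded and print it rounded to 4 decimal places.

At z = 11.25 mm: the r=6.5 cylinder gives a regular 8-gon of circumradius 6.5 (constant along its height); the sphere at (11.5, -3) does not reach this height (|z−center|=14.250 > r=4.5); Taking the union: only the r=6.5 cylinder is present, so the union is just that shape — 1 connected region. The outline is a single polygon with 8 vertices. Extrusion per mm of travel: 0.4 × 0.25 / (π × 0.875²) = 0.041575. Accumulating E over each segment gives final E = 1.6553.

G0 X-6.50 Y0.00 Z11.25
G1 X-4.60 Y-4.60 E0.2069
G1 X0.00 Y-6.50 E0.4138
G1 X4.60 Y-4.60 E0.6208
G1 X6.50 Y0.00 E0.8277
G1 X4.60 Y4.60 E1.0346
G1 X0.00 Y6.50 E1.2415
G1 X-4.60 Y4.60 E1.4484
G1 X-6.50 Y0.00 E1.6553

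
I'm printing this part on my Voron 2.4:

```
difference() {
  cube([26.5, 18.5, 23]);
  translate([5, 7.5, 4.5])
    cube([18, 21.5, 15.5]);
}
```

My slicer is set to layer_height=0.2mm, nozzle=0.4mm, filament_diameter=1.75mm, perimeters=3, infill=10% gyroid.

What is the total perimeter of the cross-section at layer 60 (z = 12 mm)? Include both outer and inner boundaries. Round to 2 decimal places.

112.00 mm

At z = 12 mm: the cube (footprint 26.5×18.5) is included at this height (perimeter 90.00 mm); the 18×21.5 cube at (5, 7.5) contributes its full rectangle (perimeter 79.00 mm); After the difference (first − rest): starting from the 26.5×18.5 cube, the 18×21.5 cube at (5, 7.5) partially overlaps it — only the 198.00 mm² overlap (of its 387.00 mm²) is removed, clipping the outline — boundary = 112.00 mm. Overall, the cross-section is a single solid region. Total boundary length (outer) = 112.00 mm.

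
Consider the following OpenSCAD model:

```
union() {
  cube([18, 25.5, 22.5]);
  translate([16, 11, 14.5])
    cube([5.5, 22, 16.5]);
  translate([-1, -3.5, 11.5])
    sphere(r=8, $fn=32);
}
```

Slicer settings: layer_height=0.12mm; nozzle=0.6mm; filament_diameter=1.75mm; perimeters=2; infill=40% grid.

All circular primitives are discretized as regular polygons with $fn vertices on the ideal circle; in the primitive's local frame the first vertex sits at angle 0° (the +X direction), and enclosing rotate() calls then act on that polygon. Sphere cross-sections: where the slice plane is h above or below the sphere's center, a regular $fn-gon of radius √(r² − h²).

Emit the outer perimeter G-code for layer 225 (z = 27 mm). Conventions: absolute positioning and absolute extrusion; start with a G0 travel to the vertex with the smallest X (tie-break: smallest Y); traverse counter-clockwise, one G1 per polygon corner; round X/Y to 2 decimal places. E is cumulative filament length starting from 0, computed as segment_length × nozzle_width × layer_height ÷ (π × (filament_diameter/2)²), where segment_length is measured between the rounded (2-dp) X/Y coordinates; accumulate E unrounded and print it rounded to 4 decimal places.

G0 X16.00 Y11.00 Z27.00
G1 X21.50 Y11.00 E0.1646
G1 X21.50 Y33.00 E0.8232
G1 X16.00 Y33.00 E0.9878
G1 X16.00 Y11.00 E1.6464

At z = 27 mm: the cube is absent (z outside [0, 22.5]); the cube at (16, 11) (footprint 5.5×22) is included at this height; the sphere at (-1, -3.5) is not intersected at this z (|z−center|=15.500 > r=8); Combining (union): only the 5.5×22 cube at (16, 11) is present, so the union is just that shape — 1 connected region. The outline is a single polygon with 4 vertices. Extrusion per mm of travel: 0.6 × 0.12 / (π × 0.875²) = 0.029934. Accumulating E over each segment gives final E = 1.6464.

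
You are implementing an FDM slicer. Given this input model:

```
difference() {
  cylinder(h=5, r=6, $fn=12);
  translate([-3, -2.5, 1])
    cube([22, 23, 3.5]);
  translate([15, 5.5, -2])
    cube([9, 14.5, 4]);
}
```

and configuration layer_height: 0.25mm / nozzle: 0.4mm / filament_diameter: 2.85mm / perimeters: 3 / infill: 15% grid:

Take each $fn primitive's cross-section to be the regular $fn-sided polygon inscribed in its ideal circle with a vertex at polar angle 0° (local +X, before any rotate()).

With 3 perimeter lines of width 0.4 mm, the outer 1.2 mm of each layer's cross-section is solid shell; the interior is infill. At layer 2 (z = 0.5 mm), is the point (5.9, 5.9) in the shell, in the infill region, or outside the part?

At z = 0.5 mm: the r=6 cylinder gives a regular 12-gon of circumradius 6 (constant along its height); the cube at (-3, -2.5) is not intersected at this z (z outside [1, 4.5]); the cube at (15, 5.5) is present — its section is the full 9×14.5 rectangle; After the difference (first − rest): starting from the r=6 cylinder, the 9×14.5 cube at (15, 5.5) misses the remaining region (no effect) — 1 connected region. Overall, the cross-section is a single solid region. The nearest boundary edge runs (3.00, 5.20)→(5.20, 3.00); distance from the point to it = 2.55 mm. The point is not inside any of the regions above, so it lies outside the cross-section (2.55 mm from the nearest boundary).

outside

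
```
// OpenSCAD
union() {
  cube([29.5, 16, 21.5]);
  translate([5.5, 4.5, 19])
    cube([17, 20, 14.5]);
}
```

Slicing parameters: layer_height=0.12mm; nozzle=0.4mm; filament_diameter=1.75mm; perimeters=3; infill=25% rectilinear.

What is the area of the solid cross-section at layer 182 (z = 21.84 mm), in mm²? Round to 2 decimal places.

At z = 21.84 mm: the cube does not reach this height (z outside [0, 21.5]); the cube at (5.5, 4.5) (footprint 17×20) is included at this height (area 340.00 mm²); Taking the union: only the 17×20 cube at (5.5, 4.5) is present, so the union is just that shape — area = 340.00 mm². Overall, the cross-section is a single solid region. Net area = 340.00 mm².

340.00 mm²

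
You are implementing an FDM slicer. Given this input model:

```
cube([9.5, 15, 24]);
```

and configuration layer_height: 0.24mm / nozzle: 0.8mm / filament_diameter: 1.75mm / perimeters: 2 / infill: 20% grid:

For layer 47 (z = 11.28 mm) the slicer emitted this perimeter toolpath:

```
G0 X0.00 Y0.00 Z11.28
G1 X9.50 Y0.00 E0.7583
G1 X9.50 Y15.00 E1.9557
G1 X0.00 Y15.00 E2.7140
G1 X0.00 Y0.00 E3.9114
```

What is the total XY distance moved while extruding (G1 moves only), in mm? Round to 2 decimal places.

Sum the Euclidean lengths of each G1 segment: total = 49.00 mm.

49.00 mm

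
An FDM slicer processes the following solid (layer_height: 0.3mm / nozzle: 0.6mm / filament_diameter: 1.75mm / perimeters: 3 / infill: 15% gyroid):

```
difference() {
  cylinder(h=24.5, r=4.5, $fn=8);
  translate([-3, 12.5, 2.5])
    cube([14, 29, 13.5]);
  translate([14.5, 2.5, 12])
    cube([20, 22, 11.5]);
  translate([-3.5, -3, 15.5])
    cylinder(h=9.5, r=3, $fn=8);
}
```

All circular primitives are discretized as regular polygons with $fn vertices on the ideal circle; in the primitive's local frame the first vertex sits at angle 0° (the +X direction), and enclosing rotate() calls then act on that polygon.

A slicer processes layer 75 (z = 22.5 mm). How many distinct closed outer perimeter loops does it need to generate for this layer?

At z = 22.5 mm: the r=4.5 cylinder contributes a regular 8-gon of circumradius 4.5; the cube at (-3, 12.5) is absent (z outside [2.5, 16]); the cube at (14.5, 2.5) is present — its section is the full 20×22 rectangle; the r=3 cylinder at (-3.5, -3) gives a regular 8-gon of circumradius 3 (constant along its height); Subtracting the remaining from the first: starting from the r=4.5 cylinder, the 20×22 cube at (14.5, 2.5) misses the remaining region (no effect); the r=3 cylinder at (-3.5, -3) partially overlaps it — only the 9.01 mm² overlap (of its 25.46 mm²) is removed, clipping the outline — 1 connected region. The result has 1 disconnected region.

1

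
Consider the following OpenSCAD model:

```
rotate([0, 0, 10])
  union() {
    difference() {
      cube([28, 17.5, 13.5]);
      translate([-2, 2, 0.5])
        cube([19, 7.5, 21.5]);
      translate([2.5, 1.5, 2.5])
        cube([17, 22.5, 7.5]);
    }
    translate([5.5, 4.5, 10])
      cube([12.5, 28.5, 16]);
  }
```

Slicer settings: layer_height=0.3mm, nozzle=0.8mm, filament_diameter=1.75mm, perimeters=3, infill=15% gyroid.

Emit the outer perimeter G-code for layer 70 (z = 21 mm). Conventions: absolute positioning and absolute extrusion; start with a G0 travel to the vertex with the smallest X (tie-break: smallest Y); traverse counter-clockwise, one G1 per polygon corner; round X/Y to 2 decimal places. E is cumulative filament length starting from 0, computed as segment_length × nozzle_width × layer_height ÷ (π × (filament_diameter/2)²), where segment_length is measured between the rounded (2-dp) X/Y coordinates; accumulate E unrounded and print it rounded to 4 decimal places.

G0 X-0.31 Y33.45 Z21.00
G1 X4.64 Y5.39 E2.8431
G1 X16.95 Y7.56 E4.0903
G1 X12.00 Y35.62 E6.9334
G1 X-0.31 Y33.45 E8.1806

At z = 21 mm: the cube is not intersected at this z (z outside [0, 13.5]); the 19×7.5 cube at (-2, 2) contributes its full rectangle; the cube at (2.5, 1.5) is absent (z outside [2.5, 10]); Taking the first minus the rest: the first operand is absent here, so nothing remains; the cube at (5.5, 4.5) (footprint 12.5×28.5) is included at this height; Taking the union: only the 12.5×28.5 cube at (5.5, 4.5) is present, so the union is just that shape — 1 connected region; (rotated 10° about Z; rotation is an isometry so areas/perimeters/island counts are preserved). The outline is a single polygon with 4 vertices. Extrusion per mm of travel: 0.8 × 0.3 / (π × 0.875²) = 0.099780. Accumulating E over each segment gives final E = 8.1806.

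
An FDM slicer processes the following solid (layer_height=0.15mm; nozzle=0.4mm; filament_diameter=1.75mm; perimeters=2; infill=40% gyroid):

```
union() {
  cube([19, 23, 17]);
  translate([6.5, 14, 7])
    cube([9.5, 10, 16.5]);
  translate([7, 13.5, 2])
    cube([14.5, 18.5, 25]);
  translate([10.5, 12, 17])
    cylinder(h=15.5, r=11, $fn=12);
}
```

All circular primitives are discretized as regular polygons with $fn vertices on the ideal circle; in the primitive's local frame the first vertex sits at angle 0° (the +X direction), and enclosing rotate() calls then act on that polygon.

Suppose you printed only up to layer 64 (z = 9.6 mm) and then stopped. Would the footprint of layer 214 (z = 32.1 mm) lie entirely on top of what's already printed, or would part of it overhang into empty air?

Compare the two slices. At z = 9.6: the cube is present — its section is the full 19×23 rectangle (area 437.00 mm²); the 9.5×10 cube at (6.5, 14) contributes its full rectangle (area 95.00 mm²); the 14.5×18.5 cube at (7, 13.5) contributes its full rectangle (area 268.25 mm²); the cylinder at (10.5, 12) does not reach this height (z outside [17, 32.5]); Merging all regions: the regions partially overlap — summed areas 800.25 mm² minus the doubly-counted overlap 208.50 mm² gives 591.75 mm² — area = 591.75 mm². At z = 32.1: the cube does not reach this height (z outside [0, 17]); the cube at (6.5, 14) does not reach this height (z outside [7, 23.5]); the cube at (7, 13.5) is absent (z outside [2, 27]); the r=11 cylinder at (10.5, 12) contributes a regular 12-gon of circumradius 11 (area = (12/2)·11.000²·sin(360°/12) = 363.00 mm²); Merging all regions: only the r=11 cylinder at (10.5, 12) is present, so the union is just that shape — area = 363.00 mm². Checking containment: at z = 32.1 the cross-section extends beyond the z = 9.6 cross-section by about 14.61 mm².

part overhangs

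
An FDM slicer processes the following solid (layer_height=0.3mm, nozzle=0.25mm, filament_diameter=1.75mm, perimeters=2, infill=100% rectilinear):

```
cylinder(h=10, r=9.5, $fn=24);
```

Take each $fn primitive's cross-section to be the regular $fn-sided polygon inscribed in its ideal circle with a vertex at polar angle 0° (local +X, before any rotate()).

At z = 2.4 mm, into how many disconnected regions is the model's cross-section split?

1

At z = 2.4 mm: the cylinder: section is a regular 24-gon, circumradius r=9.5. The result has 1 disconnected region.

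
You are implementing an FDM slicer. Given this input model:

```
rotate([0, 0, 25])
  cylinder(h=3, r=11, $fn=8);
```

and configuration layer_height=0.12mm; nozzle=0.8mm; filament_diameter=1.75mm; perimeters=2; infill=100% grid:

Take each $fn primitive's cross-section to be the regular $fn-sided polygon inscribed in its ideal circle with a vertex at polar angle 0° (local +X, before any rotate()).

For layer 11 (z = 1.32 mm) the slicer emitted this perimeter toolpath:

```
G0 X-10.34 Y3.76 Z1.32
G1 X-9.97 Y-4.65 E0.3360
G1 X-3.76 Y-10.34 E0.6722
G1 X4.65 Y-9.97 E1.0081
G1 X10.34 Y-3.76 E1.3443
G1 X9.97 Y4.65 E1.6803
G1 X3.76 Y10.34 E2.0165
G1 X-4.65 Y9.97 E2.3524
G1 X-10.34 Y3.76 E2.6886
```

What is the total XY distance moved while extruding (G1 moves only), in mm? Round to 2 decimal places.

Sum the Euclidean lengths of each G1 segment: total = 67.36 mm.

67.36 mm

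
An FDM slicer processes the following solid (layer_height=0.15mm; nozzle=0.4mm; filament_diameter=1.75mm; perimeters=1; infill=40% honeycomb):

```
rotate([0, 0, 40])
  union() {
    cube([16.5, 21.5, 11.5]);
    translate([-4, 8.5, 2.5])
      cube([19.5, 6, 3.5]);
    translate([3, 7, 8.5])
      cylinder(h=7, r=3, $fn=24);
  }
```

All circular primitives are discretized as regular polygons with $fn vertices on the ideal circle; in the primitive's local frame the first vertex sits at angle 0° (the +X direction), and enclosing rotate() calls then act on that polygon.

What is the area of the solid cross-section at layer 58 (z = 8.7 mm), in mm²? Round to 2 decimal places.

354.75 mm²

At z = 8.7 mm: the cube (footprint 16.5×21.5) is included at this height (area 354.75 mm²); the cube at (-4, 8.5) is not intersected at this z (z outside [2.5, 6]); the r=3 cylinder at (3, 7) contributes a regular 24-gon of circumradius 3 (area = (24/2)·3.000²·sin(360°/24) = 27.95 mm²); Merging all regions: the r=3 cylinder at (3, 7) lies entirely inside the 16.5×21.5 cube, so the union is just the 16.5×21.5 cube — area = 354.75 mm²; (whole slice rotated 40° about Z — lengths, areas and connectivity unchanged). Overall, the cross-section is a single solid region. Net area = 354.75 mm².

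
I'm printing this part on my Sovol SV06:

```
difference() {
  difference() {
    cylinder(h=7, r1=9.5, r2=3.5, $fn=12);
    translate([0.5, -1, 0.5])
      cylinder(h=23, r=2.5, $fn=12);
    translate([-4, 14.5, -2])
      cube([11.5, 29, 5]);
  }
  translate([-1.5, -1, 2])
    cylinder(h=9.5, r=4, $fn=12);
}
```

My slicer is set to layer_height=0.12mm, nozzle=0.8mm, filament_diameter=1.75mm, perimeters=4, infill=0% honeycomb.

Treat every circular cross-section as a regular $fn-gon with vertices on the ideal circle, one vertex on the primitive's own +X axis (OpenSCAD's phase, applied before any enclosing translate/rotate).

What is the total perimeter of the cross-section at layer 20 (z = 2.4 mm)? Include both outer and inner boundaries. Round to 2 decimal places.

71.60 mm

At z = 2.4 mm: the cone contributes a regular 12-gon of circumradius 7.443 (interpolated between r1=9.5 and r2=3.5 at t=0.343) (perimeter = 2·12·7.443·sin(180°/12) = 46.23 mm); the r=2.5 cylinder at (0.5, -1) contributes a regular 12-gon of circumradius 2.5 (perimeter = 2·12·2.500·sin(180°/12) = 15.53 mm); the cube at (-4, 14.5) (footprint 11.5×29) is included at this height (perimeter 81.00 mm); After the difference (first − rest): starting from the cone, the r=2.5 cylinder at (0.5, -1) lies wholly inside it (removes its full 18.75 mm² and its 15.53 mm outline becomes a hole wall); the 11.5×29 cube at (-4, 14.5) misses the remaining region (no effect) — boundary (outer + 1 inner loop) = 61.76 mm; the cylinder at (-1.5, -1): section is a regular 12-gon, circumradius r=4 (perimeter = 2·12·4.000·sin(180°/12) = 24.85 mm); Taking the first minus the rest: starting from the result so far, the r=4 cylinder at (-1.5, -1) partially overlaps it — only the 30.84 mm² overlap (of its 48.00 mm²) is removed, clipping the outline — boundary (outer + 1 inner loop) = 71.60 mm. Overall, the cross-section is one region with 1 hole. Total boundary length (outer + inner) = 71.60 mm.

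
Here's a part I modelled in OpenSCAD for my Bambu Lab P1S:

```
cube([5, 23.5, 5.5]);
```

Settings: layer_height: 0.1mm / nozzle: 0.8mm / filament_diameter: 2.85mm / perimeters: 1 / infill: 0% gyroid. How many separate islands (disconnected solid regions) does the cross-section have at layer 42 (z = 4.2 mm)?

At z = 4.2 mm: the cube is present — its section is the full 5×23.5 rectangle. Overall, the cross-section is a single solid region. Island count = 1.

1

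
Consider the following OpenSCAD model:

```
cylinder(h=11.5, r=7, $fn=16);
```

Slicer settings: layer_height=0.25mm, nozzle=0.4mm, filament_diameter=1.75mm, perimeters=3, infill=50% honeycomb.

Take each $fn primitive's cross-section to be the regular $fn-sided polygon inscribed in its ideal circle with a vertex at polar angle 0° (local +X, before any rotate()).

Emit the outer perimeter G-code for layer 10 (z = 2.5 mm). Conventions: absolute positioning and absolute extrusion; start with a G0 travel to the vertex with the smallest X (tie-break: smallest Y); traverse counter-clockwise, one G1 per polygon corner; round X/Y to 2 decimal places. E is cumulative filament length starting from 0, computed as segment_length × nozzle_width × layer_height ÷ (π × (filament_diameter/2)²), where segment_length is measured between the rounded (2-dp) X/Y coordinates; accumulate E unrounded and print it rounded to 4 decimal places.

At z = 2.5 mm: the r=7 cylinder contributes a regular 16-gon of circumradius 7. The outline is a single polygon with 16 vertices. Extrusion per mm of travel: 0.4 × 0.25 / (π × 0.875²) = 0.041575. Accumulating E over each segment gives final E = 1.8173.

G0 X-7.00 Y0.00 Z2.50
G1 X-6.47 Y-2.68 E0.1136
G1 X-4.95 Y-4.95 E0.2272
G1 X-2.68 Y-6.47 E0.3407
G1 X0.00 Y-7.00 E0.4543
G1 X2.68 Y-6.47 E0.5679
G1 X4.95 Y-4.95 E0.6815
G1 X6.47 Y-2.68 E0.7951
G1 X7.00 Y0.00 E0.9086
G1 X6.47 Y2.68 E1.0222
G1 X4.95 Y4.95 E1.1358
G1 X2.68 Y6.47 E1.2494
G1 X0.00 Y7.00 E1.3630
G1 X-2.68 Y6.47 E1.4765
G1 X-4.95 Y4.95 E1.5901
G1 X-6.47 Y2.68 E1.7037
G1 X-7.00 Y0.00 E1.8173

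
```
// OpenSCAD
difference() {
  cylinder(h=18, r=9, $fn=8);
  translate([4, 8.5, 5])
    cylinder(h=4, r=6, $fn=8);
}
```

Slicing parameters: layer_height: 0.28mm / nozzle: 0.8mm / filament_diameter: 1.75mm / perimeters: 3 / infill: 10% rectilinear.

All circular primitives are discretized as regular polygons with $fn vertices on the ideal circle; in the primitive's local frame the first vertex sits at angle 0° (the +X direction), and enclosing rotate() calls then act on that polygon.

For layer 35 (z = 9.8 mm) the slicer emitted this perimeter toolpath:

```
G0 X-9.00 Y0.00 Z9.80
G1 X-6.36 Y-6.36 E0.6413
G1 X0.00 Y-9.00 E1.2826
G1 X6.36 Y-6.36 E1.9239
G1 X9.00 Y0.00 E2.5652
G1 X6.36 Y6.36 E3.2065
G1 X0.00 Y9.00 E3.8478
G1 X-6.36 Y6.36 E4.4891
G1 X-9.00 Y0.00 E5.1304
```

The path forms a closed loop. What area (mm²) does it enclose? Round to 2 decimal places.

228.96 mm²

Apply the shoelace formula to the sequence of (X, Y) vertices; enclosed area = 228.96 mm².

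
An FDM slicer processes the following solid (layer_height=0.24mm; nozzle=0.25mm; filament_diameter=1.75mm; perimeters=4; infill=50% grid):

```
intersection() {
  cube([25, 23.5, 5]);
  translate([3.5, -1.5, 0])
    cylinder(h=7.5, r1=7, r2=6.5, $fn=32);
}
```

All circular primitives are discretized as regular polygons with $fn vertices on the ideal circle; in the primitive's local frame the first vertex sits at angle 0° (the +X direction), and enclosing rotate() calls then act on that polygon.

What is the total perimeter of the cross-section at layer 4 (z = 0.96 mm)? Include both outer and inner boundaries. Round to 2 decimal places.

At z = 0.96 mm: the 25×23.5 cube contributes its full rectangle (perimeter 97.00 mm); the cone at (3.5, -1.5) (r1=7→r2=6.5) has section circumradius 6.936 here — a regular 32-gon (perimeter = 2·32·6.936·sin(180°/32) = 43.51 mm); After intersecting: the cone at (3.5, -1.5) partially overlaps the 25×23.5 cube; clipping to the common part keeps 45.12 mm² — boundary = 27.76 mm. Overall, the cross-section is a single solid region. Total boundary length (outer) = 27.76 mm.

27.76 mm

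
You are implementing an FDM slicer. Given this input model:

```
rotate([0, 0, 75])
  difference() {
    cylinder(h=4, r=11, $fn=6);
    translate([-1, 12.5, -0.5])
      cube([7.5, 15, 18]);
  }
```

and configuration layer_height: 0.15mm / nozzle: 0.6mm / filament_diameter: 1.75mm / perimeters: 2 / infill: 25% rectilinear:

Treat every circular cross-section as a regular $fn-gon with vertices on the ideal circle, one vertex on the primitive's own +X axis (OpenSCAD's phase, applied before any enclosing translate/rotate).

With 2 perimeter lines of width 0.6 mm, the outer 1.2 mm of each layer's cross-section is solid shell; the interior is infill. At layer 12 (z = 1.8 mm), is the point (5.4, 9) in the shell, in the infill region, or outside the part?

At z = 1.8 mm: the r=11 cylinder contributes a regular 6-gon of circumradius 11; the cube at (-1, 12.5) (footprint 7.5×15) is included at this height; After the difference (first − rest): starting from the r=11 cylinder, the 7.5×15 cube at (-1, 12.5) misses the remaining region (no effect) — 1 connected region; (whole slice rotated 75° about Z — lengths, areas and connectivity unchanged). Overall, the cross-section is a single solid region. Undo the 75° rotation: the query point maps to (10.091, -2.887) in the un-rotated model frame. The nearest boundary edge runs (11.00, 0.00)→(5.50, -9.53); distance from the point to it = 0.66 mm. The point is not inside any of the regions above, so it lies outside the cross-section (0.66 mm from the nearest boundary).

outside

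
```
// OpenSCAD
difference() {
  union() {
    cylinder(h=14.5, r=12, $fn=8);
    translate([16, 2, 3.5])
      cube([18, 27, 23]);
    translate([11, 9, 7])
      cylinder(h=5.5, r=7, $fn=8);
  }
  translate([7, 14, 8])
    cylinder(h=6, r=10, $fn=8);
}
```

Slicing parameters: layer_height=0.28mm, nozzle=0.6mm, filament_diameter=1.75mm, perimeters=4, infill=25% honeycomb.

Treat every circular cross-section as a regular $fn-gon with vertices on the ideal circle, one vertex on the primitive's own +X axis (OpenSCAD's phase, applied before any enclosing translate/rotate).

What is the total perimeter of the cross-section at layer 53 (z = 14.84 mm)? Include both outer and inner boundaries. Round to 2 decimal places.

90.00 mm

At z = 14.84 mm: the cylinder is absent (z outside [0, 14.5]); the cube at (16, 2) (footprint 18×27) is included at this height (perimeter 90.00 mm); the cylinder at (11, 9) is not intersected at this z (z outside [7, 12.5]); Taking the union: only the 18×27 cube at (16, 2) is present, so the union is just that shape — boundary = 90.00 mm; the cylinder at (7, 14) is absent (z outside [8, 14]); After the difference (first − rest): none of the subtracted shapes is present at this height, so the result so far is unchanged — boundary = 90.00 mm. Overall, the cross-section is a single solid region. Total boundary length (outer) = 90.00 mm.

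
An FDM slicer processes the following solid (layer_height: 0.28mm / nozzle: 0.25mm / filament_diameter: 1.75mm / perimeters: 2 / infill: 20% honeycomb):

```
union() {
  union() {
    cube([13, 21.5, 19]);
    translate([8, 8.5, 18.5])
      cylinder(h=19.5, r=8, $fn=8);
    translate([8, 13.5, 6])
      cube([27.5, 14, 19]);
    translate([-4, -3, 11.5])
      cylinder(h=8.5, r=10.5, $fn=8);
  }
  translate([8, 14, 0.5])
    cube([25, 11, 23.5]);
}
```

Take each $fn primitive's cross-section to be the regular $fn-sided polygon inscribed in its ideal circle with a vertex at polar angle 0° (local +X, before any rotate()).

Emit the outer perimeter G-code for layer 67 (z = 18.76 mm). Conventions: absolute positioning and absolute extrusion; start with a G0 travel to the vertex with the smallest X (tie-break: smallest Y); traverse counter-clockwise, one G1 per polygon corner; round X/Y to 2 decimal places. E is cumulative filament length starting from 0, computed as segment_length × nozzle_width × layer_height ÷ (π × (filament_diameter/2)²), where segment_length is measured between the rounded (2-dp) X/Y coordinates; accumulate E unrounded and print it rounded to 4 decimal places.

At z = 18.76 mm: the cube (footprint 13×21.5) is included at this height; the r=8 cylinder at (8, 8.5) contributes a regular 8-gon of circumradius 8; the 27.5×14 cube at (8, 13.5) contributes its full rectangle; the r=10.5 cylinder at (-4, -3) gives a regular 8-gon of circumradius 10.5 (constant along its height); Taking the union: the regions partially overlap (shared area 222.40 mm²), so overlapping operands fuse into one piece — 1 connected region; the cube at (8, 14) (footprint 25×11) is included at this height; Taking the union: the 25×11 cube at (8, 14) lies entirely inside the result so far, so the union is just the result so far — 1 connected region. The outline is a single polygon with 19 vertices. Extrusion per mm of travel: 0.25 × 0.28 / (π × 0.875²) = 0.029103. Accumulating E over each segment gives final E = 4.9786.

G0 X-14.50 Y-3.00 Z18.76
G1 X-11.42 Y-10.42 E0.2338
G1 X-4.00 Y-13.50 E0.4676
G1 X3.42 Y-10.42 E0.7014
G1 X6.50 Y-3.00 E0.9352
G1 X5.26 Y0.00 E1.0297
G1 X13.00 Y0.00 E1.2550
G1 X13.00 Y2.57 E1.3297
G1 X13.66 Y2.84 E1.3505
G1 X16.00 Y8.50 E1.5287
G1 X13.93 Y13.50 E1.6862
G1 X35.50 Y13.50 E2.3140
G1 X35.50 Y27.50 E2.7214
G1 X8.00 Y27.50 E3.5217
G1 X8.00 Y21.50 E3.6963
G1 X0.00 Y21.50 E3.9292
G1 X0.00 Y5.84 E4.3849
G1 X-4.00 Y7.50 E4.5110
G1 X-11.42 Y4.42 E4.7448
G1 X-14.50 Y-3.00 E4.9786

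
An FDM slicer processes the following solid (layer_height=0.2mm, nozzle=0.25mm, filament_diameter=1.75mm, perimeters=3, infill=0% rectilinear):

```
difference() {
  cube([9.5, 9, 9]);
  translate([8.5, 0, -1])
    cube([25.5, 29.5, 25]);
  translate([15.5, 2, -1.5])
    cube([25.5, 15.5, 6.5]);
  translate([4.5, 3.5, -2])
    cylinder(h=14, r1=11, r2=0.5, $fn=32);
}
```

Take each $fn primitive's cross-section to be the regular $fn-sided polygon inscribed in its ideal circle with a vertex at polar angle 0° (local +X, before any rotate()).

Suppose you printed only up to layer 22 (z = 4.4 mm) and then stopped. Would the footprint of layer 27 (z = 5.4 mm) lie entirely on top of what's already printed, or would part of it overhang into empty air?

part overhangs

Compare the two slices. At z = 4.4: the cube is present — its section is the full 9.5×9 rectangle (area 85.50 mm²); the cube at (8.5, 0) (footprint 25.5×29.5) is included at this height (area 752.25 mm²); the 25.5×15.5 cube at (15.5, 2) contributes its full rectangle (area 395.25 mm²); the cone at (4.5, 3.5) contributes a regular 32-gon of circumradius 6.200 (interpolated between r1=11 and r2=0.5 at t=0.457) (area = (32/2)·6.200²·sin(360°/32) = 119.99 mm²); Subtracting the remaining from the first: starting from the 9.5×9 cube (85.50 mm²), the 25.5×29.5 cube at (8.5, 0) partially overlaps it — only the 9.00 mm² overlap (of its 752.25 mm²) is removed, clipping the outline; the 25.5×15.5 cube at (15.5, 2) misses the remaining region (no effect); the cone at (4.5, 3.5) partially overlaps it — only the 75.14 mm² overlap (of its 119.99 mm²) is removed, clipping the outline — area = 1.36 mm². At z = 5.4: the 9.5×9 cube contributes its full rectangle (area 85.50 mm²); the cube at (8.5, 0) is present — its section is the full 25.5×29.5 rectangle (area 752.25 mm²); the cube at (15.5, 2) is absent (z outside [-1.5, 5]); the cone at (4.5, 3.5) contributes a regular 32-gon of circumradius 5.450 (interpolated between r1=11 and r2=0.5 at t=0.529) (area = (32/2)·5.450²·sin(360°/32) = 92.71 mm²); After the difference (first − rest): starting from the 9.5×9 cube (85.50 mm²), the 25.5×29.5 cube at (8.5, 0) partially overlaps it — only the 9.00 mm² overlap (of its 752.25 mm²) is removed, clipping the outline; the cone at (4.5, 3.5) partially overlaps it — only the 70.49 mm² overlap (of its 92.71 mm²) is removed, clipping the outline — area = 6.01 mm². Checking containment: at z = 5.4 the cross-section extends beyond the z = 4.4 cross-section by about 4.65 mm².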